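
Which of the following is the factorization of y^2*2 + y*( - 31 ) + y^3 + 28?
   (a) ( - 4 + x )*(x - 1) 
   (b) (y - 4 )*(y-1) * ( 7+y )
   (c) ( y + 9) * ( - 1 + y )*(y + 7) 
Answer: b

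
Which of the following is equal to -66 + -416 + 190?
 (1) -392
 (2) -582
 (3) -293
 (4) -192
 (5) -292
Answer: 5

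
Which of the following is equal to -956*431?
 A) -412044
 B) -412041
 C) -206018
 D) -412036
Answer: D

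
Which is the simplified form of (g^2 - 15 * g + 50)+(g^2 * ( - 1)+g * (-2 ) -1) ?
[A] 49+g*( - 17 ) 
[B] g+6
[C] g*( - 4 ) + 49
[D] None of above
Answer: A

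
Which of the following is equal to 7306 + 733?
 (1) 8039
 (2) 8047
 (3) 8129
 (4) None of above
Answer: 1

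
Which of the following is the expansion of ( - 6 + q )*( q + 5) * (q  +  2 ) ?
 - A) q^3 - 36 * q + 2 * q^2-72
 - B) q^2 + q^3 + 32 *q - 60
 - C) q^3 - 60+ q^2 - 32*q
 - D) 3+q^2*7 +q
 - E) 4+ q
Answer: C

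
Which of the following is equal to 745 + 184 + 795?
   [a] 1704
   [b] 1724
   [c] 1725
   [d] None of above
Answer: b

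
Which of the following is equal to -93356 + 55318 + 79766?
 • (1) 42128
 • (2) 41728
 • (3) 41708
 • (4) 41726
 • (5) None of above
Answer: 2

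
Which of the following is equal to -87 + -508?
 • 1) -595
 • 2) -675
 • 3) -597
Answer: 1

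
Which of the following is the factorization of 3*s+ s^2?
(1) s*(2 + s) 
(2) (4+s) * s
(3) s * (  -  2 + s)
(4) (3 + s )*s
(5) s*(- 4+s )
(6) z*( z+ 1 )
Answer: 4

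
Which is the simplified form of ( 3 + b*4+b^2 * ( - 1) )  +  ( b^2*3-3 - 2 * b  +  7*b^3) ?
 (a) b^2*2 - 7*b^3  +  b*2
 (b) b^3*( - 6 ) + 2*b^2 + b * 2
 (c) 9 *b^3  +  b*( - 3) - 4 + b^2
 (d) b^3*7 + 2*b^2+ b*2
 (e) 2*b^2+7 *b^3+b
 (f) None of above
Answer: d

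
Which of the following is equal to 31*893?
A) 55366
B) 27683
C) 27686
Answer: B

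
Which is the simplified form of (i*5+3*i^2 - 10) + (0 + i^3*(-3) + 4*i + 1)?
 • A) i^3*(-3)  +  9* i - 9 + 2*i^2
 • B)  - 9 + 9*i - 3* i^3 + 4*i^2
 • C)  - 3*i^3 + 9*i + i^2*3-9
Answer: C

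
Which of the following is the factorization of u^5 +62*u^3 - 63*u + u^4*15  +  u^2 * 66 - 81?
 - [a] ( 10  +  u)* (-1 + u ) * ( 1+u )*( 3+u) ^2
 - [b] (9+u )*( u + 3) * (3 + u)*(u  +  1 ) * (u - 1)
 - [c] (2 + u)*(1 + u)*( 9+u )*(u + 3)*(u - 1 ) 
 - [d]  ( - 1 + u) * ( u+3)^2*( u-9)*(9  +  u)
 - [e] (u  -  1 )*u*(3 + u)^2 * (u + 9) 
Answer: b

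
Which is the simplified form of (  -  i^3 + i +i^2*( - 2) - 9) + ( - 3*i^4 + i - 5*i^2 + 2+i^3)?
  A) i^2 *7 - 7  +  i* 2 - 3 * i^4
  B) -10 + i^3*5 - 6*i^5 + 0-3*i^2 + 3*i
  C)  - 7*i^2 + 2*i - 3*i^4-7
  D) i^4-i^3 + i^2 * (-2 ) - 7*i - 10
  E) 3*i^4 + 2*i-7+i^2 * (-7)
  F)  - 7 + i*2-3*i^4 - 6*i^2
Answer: C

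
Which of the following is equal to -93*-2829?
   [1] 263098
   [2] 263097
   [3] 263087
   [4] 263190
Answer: 2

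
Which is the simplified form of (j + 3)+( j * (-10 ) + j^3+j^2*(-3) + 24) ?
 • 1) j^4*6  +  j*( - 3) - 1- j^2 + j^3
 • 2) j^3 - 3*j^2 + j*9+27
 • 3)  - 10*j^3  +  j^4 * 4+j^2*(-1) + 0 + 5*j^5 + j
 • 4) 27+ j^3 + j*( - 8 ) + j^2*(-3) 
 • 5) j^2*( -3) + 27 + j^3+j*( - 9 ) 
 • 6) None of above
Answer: 5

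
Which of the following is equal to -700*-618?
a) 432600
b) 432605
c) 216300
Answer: a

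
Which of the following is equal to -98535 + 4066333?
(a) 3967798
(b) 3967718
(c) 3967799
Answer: a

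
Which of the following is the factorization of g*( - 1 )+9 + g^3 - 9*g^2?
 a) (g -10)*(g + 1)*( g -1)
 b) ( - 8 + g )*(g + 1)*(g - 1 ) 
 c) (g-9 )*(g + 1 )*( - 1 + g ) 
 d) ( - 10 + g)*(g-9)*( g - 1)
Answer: c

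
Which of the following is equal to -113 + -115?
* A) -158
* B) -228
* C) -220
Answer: B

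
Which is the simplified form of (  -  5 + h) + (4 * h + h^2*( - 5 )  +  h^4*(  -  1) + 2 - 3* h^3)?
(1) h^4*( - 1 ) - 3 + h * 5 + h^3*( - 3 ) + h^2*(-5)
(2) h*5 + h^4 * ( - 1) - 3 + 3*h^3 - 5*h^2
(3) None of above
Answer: 1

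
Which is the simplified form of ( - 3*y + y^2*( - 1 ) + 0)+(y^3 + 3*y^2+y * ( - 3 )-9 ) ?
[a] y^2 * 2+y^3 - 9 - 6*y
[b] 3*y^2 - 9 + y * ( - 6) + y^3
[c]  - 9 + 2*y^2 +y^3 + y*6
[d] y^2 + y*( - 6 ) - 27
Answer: a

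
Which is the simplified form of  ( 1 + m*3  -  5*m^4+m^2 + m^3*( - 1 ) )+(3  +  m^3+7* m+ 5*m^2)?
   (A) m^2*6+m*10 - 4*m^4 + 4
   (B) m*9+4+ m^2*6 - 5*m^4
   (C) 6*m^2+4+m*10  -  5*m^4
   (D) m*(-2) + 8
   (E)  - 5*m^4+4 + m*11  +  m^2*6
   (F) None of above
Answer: C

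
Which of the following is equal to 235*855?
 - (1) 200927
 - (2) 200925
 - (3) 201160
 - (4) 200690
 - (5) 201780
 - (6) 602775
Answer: 2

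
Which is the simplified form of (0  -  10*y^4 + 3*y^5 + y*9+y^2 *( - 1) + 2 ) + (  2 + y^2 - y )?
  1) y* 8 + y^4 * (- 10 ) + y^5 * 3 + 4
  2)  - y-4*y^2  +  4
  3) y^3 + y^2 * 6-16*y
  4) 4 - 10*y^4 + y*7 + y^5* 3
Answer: 1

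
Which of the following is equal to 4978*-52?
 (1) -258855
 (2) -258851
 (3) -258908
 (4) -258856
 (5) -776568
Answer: 4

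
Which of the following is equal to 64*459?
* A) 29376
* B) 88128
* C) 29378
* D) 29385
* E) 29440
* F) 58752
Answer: A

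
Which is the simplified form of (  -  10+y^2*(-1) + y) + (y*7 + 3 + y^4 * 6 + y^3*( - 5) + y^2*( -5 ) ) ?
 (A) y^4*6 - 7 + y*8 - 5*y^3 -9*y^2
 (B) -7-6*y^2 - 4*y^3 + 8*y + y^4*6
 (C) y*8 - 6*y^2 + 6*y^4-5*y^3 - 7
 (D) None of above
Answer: C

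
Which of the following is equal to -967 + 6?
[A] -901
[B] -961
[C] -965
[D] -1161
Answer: B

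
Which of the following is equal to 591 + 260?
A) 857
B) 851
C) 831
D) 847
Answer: B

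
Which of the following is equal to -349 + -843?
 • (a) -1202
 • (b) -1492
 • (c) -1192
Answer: c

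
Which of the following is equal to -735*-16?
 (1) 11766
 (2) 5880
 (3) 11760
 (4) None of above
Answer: 3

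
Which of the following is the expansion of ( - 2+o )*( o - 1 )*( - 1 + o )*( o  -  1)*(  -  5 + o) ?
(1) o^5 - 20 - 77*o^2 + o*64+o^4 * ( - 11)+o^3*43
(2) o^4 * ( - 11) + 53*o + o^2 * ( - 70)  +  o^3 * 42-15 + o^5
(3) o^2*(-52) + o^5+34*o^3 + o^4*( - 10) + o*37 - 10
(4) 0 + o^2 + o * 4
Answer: 3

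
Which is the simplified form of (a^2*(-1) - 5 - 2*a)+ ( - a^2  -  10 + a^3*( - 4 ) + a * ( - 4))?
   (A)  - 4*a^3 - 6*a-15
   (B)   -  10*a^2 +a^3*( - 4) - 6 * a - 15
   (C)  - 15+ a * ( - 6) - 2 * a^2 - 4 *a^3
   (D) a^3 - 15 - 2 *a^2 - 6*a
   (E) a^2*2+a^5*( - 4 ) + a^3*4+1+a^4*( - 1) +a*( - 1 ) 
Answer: C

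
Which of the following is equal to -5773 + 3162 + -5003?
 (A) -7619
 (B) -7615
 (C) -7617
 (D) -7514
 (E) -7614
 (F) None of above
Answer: E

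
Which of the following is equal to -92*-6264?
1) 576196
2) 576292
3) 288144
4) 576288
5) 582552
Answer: 4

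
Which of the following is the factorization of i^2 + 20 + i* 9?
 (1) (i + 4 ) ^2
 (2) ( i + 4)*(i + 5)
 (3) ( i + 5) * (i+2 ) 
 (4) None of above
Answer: 2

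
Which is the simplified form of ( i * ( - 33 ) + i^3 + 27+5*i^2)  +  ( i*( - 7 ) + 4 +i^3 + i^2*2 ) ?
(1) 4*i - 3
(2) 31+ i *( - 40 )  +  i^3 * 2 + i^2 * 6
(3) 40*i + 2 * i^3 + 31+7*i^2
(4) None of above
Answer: 4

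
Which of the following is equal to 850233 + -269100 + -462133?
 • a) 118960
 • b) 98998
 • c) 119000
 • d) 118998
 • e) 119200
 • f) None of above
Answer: c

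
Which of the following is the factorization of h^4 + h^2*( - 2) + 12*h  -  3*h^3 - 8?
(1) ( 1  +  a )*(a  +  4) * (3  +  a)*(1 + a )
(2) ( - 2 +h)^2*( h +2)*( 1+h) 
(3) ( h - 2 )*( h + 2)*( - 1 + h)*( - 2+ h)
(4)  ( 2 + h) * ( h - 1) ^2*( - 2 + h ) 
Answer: 3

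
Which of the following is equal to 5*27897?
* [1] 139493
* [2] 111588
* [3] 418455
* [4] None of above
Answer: 4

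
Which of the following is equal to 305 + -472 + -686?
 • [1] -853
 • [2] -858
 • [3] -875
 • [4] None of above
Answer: 1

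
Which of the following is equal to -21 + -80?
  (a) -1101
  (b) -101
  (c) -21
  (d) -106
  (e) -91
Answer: b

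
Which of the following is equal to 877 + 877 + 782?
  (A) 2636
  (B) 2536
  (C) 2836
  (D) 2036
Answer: B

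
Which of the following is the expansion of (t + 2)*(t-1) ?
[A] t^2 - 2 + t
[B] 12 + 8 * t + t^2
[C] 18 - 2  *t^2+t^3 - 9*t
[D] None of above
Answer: A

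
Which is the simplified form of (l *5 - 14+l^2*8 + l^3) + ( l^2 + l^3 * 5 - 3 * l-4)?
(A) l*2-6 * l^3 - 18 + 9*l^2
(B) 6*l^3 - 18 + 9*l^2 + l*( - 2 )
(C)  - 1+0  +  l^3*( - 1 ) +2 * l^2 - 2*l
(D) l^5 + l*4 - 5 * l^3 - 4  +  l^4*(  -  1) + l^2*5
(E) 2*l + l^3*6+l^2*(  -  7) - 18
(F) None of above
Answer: F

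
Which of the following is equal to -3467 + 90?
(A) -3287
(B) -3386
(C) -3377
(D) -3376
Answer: C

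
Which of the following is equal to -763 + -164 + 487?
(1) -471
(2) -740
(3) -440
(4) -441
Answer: 3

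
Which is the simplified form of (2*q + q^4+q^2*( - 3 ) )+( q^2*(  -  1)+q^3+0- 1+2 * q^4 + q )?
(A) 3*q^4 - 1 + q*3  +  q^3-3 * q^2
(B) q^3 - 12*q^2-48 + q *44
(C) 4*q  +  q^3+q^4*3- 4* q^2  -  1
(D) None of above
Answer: D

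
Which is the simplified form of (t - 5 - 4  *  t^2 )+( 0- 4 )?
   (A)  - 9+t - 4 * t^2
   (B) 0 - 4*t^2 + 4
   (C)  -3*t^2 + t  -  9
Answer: A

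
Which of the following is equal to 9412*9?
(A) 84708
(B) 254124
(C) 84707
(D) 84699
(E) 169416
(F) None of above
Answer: A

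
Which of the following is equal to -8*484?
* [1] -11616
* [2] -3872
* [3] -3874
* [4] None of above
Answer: 2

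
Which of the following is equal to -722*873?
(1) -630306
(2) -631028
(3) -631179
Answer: 1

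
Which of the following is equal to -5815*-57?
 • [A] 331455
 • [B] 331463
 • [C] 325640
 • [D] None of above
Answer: A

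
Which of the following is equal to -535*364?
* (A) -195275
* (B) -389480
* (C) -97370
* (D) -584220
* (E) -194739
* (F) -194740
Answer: F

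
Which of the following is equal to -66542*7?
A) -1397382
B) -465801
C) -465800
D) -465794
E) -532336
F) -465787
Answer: D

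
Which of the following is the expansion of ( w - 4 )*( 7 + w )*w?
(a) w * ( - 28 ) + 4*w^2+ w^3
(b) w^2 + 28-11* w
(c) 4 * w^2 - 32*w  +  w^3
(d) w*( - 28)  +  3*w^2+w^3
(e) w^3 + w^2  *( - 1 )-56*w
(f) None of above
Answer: d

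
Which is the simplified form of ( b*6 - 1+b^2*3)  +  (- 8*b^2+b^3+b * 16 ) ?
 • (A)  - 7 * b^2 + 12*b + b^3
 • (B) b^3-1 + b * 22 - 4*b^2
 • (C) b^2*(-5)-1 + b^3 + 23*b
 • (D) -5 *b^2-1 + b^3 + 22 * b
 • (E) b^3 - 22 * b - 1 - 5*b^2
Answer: D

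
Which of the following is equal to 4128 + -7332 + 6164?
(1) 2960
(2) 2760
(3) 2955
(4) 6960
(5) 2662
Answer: 1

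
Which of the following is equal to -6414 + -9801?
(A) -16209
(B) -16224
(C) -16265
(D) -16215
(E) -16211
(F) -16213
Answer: D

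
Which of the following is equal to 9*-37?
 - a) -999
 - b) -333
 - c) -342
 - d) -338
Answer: b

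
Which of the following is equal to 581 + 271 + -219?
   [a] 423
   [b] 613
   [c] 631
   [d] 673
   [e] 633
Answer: e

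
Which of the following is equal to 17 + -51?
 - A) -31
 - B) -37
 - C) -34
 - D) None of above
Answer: C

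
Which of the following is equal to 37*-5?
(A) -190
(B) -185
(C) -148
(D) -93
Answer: B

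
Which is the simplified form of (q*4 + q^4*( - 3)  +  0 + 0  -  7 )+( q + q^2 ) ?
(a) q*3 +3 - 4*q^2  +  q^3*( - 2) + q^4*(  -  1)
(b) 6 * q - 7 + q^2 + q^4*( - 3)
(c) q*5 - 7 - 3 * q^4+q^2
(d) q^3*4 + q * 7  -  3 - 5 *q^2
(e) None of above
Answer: c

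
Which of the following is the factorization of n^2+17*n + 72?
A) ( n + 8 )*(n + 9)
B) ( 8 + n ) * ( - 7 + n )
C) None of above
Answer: A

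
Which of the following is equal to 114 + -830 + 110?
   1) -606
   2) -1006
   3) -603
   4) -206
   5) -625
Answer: 1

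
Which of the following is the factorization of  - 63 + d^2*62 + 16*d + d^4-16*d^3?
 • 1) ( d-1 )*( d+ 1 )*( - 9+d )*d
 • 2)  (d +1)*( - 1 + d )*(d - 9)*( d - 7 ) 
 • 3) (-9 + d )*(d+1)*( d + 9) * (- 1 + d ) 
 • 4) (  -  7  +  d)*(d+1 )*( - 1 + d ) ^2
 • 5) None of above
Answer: 2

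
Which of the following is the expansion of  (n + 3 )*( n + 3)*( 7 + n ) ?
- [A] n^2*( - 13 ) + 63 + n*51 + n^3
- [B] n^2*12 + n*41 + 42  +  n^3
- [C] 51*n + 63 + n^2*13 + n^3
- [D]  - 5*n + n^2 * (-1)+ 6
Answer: C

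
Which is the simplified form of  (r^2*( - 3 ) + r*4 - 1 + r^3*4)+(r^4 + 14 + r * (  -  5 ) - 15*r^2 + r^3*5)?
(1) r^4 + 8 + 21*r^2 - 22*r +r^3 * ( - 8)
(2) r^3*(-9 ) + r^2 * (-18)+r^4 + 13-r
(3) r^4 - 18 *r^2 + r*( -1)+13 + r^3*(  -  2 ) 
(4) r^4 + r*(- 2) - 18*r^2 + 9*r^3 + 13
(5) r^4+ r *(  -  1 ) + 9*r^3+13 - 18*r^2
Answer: 5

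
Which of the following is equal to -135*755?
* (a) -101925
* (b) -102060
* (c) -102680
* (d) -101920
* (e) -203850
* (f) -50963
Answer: a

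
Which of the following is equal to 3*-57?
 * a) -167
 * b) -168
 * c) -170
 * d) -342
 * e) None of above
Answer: e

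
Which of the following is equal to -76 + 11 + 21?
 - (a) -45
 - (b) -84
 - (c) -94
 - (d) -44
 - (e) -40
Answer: d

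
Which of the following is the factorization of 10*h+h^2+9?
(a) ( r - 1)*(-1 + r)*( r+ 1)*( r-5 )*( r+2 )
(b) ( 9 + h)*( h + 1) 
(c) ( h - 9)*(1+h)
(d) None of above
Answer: b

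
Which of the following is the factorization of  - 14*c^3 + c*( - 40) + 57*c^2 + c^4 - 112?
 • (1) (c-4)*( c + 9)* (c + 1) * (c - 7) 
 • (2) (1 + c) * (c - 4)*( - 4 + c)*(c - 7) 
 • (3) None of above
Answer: 2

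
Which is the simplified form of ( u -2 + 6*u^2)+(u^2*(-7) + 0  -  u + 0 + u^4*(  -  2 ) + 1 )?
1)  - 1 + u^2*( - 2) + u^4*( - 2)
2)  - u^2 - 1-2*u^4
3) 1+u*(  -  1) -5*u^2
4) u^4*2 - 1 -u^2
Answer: 2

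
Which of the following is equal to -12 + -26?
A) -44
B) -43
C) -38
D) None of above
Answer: C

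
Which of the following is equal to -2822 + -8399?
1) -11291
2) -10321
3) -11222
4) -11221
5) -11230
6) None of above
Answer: 4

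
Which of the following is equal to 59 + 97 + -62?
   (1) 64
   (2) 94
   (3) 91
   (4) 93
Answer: 2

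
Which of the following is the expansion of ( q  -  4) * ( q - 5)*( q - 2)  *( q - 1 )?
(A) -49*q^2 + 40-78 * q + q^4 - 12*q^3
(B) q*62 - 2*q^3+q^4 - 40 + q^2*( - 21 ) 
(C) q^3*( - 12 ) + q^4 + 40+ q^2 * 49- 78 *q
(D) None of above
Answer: C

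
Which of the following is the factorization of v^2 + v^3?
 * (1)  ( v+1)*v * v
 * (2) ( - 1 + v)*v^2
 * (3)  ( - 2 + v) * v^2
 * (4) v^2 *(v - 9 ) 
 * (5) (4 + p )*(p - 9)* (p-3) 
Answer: 1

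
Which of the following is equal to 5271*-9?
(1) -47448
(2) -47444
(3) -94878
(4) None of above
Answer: 4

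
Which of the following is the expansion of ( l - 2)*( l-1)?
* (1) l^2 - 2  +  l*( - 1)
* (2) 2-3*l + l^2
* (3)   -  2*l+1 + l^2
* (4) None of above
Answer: 2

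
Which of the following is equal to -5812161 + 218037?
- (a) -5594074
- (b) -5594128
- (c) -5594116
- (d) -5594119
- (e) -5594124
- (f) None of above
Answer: e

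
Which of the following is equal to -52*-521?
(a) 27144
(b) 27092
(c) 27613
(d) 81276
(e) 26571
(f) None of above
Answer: b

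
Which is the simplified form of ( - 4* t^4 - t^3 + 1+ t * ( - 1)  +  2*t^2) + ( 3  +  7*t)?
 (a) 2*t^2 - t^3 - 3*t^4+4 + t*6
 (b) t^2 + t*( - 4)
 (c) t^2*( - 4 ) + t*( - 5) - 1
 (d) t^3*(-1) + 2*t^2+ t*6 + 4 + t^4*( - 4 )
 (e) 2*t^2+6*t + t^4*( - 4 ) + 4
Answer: d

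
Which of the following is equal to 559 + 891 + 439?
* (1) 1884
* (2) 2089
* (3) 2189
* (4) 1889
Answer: 4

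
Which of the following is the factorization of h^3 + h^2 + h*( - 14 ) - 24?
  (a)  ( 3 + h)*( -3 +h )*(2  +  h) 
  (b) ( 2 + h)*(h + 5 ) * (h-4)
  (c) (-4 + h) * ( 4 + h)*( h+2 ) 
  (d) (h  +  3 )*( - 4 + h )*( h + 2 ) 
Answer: d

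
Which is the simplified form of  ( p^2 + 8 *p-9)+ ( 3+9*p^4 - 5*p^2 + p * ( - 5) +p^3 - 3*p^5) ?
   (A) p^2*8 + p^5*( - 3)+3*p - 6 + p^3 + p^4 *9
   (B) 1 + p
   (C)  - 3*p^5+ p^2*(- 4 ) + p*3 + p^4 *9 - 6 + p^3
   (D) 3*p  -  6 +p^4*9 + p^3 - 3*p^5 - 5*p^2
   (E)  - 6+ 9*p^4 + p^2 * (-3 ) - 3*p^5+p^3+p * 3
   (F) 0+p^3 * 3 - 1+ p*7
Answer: C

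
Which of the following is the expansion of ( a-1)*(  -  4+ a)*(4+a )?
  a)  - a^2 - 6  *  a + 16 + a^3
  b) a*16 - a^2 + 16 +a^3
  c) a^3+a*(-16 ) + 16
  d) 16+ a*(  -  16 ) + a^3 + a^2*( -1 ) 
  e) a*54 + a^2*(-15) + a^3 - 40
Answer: d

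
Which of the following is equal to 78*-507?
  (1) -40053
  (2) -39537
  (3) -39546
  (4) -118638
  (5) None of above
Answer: 3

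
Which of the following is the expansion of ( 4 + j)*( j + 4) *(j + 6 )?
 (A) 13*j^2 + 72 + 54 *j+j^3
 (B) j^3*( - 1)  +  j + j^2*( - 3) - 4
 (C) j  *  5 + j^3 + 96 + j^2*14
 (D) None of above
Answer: D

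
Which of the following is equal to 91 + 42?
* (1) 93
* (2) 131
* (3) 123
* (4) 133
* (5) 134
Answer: 4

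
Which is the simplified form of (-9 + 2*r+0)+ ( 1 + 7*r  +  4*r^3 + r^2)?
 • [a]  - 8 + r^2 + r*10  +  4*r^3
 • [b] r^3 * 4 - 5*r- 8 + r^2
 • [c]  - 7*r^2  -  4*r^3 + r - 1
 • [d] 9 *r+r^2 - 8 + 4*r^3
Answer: d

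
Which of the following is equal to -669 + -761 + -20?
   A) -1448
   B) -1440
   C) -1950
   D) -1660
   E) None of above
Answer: E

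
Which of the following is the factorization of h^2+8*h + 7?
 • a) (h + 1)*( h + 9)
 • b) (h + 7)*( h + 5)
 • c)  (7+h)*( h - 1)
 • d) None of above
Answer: d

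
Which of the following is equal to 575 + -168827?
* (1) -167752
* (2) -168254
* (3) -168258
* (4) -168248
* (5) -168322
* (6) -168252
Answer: 6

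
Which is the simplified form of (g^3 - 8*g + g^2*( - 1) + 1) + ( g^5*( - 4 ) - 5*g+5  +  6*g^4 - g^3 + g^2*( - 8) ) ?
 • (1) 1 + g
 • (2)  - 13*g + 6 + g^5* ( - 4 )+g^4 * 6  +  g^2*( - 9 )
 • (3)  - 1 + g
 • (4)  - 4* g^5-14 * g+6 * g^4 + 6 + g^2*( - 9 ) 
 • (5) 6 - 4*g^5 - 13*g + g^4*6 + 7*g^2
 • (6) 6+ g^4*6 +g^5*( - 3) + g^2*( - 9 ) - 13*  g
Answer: 2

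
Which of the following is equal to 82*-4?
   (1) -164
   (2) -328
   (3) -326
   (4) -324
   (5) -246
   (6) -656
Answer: 2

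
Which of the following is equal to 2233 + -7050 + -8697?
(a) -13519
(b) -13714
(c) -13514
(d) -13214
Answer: c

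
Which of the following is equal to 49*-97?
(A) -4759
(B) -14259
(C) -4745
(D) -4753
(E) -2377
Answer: D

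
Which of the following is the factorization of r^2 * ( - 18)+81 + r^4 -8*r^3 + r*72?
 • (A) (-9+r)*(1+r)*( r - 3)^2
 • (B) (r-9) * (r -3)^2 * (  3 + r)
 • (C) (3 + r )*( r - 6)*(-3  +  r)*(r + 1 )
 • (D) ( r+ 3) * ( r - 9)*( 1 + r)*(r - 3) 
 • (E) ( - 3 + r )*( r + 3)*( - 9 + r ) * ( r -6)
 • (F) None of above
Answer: D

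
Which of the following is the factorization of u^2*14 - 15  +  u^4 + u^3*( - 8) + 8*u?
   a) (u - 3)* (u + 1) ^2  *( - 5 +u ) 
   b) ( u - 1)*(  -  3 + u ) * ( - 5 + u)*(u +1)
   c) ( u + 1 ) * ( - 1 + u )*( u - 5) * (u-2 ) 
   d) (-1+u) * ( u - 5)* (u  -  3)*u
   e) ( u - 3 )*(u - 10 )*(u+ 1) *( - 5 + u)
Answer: b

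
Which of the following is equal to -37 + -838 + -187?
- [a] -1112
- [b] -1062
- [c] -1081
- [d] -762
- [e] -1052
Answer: b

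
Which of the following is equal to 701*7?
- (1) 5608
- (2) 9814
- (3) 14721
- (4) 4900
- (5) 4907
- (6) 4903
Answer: 5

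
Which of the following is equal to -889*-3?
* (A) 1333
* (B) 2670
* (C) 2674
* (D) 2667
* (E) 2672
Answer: D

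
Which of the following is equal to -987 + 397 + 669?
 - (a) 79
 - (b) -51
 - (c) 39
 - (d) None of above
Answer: a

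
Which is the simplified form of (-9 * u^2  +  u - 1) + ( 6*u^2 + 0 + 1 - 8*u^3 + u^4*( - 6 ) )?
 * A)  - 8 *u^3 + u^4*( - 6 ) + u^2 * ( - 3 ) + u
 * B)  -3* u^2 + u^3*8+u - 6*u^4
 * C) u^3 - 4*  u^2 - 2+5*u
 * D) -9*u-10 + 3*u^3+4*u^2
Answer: A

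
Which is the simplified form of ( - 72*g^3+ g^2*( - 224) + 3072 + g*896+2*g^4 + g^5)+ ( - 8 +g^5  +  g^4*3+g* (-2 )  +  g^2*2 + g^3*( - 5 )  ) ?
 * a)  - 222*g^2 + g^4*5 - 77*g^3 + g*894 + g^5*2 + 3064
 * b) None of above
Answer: a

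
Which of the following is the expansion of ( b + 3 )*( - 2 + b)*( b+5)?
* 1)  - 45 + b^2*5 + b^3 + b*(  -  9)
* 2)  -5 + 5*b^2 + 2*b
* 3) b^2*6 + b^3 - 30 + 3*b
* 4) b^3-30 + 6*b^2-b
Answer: 4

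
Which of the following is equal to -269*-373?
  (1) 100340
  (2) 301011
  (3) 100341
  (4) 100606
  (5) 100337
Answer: 5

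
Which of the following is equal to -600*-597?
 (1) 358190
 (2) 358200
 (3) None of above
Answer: 2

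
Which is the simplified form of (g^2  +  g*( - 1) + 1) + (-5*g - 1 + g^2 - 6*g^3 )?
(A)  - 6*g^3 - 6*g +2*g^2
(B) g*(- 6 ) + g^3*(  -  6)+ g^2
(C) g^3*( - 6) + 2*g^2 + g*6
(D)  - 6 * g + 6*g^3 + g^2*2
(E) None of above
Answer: A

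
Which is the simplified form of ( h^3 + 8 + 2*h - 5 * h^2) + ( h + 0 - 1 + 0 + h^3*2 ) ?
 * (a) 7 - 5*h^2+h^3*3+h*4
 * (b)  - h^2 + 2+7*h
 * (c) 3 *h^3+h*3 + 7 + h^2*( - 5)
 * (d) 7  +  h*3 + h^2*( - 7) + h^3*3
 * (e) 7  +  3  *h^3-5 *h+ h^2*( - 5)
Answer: c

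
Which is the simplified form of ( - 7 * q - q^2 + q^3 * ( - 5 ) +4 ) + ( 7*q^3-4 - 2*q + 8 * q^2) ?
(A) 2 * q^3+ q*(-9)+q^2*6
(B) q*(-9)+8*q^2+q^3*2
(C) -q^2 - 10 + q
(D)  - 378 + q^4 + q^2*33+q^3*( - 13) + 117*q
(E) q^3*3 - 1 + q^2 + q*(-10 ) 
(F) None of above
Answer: F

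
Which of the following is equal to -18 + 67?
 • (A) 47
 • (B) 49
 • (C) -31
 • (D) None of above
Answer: B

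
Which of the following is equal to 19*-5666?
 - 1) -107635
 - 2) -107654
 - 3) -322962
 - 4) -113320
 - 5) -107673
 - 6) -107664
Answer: 2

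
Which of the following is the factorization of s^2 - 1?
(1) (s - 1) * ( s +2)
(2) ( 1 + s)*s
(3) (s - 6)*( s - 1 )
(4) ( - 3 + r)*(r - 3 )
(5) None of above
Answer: 5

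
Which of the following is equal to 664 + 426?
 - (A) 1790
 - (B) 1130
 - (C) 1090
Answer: C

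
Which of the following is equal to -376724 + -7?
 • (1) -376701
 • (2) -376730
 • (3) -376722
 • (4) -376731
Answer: 4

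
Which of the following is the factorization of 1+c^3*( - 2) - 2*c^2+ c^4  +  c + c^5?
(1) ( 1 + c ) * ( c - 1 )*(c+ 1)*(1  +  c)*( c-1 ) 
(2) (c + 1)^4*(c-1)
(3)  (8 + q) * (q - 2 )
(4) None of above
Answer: 1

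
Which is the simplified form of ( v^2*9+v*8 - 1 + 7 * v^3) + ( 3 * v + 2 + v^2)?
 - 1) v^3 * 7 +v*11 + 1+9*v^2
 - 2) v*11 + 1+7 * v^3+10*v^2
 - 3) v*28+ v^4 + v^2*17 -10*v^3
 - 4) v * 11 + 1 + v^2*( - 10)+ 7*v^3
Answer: 2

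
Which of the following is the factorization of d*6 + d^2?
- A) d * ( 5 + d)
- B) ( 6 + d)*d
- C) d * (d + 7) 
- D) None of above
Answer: B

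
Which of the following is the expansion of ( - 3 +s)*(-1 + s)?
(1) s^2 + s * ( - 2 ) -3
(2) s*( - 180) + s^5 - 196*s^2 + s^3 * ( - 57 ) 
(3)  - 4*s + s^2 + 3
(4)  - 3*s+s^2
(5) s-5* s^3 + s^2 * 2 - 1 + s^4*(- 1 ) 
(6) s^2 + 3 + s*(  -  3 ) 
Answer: 3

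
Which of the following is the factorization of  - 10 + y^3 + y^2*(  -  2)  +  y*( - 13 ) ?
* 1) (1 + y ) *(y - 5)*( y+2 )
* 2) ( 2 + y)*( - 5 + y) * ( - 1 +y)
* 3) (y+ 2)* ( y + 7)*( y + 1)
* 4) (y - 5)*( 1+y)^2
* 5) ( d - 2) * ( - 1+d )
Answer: 1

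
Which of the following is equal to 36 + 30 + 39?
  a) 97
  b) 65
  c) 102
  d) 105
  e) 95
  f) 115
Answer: d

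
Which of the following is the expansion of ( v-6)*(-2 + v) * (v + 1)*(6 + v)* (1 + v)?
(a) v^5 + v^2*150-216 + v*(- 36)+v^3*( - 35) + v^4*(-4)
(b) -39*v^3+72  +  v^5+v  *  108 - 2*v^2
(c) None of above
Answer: b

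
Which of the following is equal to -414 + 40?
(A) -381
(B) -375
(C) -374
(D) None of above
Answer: C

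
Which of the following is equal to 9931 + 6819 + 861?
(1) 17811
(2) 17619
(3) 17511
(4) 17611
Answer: 4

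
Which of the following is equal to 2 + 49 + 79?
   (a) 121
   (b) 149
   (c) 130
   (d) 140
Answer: c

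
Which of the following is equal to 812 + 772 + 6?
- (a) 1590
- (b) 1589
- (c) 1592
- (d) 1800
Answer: a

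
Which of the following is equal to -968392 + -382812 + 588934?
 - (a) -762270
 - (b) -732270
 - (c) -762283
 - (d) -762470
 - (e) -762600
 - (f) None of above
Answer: a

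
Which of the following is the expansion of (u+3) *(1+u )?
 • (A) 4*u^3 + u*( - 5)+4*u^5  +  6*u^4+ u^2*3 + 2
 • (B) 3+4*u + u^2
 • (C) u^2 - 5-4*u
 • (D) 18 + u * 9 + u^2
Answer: B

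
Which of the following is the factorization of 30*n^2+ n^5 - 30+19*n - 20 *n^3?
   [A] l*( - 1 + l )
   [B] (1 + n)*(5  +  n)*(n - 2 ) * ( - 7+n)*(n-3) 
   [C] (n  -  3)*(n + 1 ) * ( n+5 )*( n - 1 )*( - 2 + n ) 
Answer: C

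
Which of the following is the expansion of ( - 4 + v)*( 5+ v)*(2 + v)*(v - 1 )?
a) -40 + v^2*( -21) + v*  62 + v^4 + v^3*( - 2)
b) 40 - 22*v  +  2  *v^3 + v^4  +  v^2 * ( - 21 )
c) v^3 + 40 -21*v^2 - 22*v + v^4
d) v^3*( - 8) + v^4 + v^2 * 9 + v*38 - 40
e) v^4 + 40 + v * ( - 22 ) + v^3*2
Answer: b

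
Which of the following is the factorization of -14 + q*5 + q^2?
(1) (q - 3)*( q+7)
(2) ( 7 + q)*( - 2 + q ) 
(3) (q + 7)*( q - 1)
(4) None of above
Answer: 2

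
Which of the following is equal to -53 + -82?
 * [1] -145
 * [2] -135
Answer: 2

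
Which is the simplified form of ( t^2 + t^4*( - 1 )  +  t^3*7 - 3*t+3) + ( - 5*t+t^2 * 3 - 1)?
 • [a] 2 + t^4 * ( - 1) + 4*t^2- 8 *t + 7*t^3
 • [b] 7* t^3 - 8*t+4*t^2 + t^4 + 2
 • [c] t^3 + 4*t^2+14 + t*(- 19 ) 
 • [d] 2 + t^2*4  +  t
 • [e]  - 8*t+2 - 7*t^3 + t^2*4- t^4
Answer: a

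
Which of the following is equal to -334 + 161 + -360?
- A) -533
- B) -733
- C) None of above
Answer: A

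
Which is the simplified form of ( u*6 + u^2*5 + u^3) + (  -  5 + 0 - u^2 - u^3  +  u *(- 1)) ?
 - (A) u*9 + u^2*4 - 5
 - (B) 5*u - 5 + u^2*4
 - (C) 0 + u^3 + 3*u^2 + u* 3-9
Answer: B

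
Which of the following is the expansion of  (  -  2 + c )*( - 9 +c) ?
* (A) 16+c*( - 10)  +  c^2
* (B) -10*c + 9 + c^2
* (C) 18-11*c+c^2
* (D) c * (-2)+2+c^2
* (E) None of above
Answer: C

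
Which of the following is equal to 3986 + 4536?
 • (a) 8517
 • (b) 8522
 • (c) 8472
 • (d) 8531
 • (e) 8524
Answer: b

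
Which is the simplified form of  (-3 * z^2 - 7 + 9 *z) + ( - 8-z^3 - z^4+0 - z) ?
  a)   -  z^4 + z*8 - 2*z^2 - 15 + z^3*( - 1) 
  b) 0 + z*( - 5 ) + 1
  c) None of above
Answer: c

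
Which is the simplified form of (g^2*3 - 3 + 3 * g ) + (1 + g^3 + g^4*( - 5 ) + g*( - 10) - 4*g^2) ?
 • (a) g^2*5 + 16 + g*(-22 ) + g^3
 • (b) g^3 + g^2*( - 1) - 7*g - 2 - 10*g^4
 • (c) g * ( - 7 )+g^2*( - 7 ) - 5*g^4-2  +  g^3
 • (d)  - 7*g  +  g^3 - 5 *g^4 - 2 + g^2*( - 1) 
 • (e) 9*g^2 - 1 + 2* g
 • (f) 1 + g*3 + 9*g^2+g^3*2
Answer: d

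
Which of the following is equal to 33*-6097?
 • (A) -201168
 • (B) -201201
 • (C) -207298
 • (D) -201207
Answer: B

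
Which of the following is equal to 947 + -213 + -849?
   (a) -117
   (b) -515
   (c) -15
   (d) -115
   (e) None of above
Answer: d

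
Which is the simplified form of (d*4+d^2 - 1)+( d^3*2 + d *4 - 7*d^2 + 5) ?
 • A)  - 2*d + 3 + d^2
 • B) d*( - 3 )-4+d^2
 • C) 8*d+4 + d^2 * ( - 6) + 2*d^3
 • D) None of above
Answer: C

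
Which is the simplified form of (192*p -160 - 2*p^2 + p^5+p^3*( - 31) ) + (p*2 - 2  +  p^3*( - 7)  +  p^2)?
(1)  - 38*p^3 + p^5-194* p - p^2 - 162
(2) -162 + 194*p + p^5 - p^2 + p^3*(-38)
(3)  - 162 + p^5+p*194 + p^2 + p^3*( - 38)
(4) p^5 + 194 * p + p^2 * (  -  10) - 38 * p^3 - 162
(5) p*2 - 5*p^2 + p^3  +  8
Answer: 2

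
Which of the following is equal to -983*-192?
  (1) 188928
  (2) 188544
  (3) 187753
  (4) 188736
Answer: 4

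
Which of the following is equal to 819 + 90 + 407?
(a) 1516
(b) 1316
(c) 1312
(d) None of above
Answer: b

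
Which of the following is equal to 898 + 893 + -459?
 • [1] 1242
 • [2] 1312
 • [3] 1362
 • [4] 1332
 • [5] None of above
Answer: 4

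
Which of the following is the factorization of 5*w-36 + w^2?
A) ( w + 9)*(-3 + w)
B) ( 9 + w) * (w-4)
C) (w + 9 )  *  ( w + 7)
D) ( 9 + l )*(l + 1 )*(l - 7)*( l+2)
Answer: B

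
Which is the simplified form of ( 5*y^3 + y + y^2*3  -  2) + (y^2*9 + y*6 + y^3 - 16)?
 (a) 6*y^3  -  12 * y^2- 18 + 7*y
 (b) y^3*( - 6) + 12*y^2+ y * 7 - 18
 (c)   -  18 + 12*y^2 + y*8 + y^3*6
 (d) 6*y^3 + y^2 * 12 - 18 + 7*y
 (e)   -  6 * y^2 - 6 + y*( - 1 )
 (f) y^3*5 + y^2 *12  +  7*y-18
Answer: d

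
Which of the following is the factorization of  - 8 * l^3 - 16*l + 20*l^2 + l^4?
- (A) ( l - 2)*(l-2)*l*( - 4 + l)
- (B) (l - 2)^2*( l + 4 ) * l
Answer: A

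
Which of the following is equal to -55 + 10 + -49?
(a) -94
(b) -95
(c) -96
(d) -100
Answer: a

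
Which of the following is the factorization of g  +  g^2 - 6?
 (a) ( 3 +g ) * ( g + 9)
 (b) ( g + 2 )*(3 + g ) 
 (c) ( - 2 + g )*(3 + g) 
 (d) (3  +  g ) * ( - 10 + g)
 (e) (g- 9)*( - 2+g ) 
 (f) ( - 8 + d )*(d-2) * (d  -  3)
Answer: c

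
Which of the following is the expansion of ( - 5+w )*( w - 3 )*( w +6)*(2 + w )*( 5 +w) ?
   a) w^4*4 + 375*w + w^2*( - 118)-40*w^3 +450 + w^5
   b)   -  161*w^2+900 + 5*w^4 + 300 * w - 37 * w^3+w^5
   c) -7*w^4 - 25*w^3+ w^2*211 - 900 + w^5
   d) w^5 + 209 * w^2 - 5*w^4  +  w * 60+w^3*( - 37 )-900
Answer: b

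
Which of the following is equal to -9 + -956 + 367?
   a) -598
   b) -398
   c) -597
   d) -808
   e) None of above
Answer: a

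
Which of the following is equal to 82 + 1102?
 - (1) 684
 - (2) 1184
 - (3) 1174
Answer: 2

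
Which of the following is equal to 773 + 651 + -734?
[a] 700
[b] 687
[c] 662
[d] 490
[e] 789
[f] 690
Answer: f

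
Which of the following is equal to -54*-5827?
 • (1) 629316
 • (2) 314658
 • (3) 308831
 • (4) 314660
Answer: 2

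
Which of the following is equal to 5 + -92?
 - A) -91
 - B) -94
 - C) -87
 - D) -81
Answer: C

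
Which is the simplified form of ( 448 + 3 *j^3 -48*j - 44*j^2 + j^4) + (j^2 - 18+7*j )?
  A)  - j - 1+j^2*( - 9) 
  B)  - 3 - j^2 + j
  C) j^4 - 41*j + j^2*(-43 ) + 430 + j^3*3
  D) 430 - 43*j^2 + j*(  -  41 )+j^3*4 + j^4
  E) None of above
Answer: C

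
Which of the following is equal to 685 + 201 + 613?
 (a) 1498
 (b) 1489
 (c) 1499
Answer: c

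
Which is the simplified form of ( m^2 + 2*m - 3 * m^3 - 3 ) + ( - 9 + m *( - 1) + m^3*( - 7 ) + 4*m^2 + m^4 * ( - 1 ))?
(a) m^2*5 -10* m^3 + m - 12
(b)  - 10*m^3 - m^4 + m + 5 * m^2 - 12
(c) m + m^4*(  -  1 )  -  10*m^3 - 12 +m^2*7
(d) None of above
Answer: b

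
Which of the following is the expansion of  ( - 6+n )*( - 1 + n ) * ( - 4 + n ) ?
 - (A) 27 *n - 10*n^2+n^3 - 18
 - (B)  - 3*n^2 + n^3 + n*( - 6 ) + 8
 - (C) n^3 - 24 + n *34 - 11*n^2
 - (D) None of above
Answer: C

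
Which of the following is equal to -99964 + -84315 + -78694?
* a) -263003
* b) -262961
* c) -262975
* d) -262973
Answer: d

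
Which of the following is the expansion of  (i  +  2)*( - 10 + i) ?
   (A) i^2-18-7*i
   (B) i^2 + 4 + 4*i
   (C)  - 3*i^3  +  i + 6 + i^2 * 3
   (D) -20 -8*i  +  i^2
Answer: D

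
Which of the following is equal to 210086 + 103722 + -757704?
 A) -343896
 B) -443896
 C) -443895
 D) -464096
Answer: B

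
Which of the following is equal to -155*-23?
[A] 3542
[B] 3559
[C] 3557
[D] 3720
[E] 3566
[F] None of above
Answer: F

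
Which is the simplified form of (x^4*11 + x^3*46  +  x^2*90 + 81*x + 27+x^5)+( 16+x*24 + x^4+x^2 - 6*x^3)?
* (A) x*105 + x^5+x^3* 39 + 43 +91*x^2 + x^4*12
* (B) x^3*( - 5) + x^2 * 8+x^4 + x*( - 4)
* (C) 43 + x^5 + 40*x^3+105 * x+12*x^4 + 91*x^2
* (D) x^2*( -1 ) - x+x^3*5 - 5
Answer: C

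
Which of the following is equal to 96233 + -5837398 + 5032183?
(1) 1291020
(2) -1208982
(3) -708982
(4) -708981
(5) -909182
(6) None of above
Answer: 3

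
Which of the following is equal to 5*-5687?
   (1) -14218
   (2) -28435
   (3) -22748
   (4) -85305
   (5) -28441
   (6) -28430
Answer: 2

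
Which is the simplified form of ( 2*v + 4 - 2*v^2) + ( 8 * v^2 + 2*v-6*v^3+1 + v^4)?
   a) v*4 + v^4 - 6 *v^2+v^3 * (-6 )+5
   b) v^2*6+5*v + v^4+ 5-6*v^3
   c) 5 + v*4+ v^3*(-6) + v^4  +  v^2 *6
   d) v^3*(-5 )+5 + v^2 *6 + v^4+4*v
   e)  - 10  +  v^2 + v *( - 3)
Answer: c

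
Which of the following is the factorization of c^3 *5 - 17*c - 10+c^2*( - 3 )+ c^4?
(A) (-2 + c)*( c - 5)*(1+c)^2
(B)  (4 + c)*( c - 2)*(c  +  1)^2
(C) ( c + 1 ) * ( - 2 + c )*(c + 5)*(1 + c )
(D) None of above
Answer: C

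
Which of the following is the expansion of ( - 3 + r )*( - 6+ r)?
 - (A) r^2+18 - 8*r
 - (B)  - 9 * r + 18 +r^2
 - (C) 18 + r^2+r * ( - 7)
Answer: B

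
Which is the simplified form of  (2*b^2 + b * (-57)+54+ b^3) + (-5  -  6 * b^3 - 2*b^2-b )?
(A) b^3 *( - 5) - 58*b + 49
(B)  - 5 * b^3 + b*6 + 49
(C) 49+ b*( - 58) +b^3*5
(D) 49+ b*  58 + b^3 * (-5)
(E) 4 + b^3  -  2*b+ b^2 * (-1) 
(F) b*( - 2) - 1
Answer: A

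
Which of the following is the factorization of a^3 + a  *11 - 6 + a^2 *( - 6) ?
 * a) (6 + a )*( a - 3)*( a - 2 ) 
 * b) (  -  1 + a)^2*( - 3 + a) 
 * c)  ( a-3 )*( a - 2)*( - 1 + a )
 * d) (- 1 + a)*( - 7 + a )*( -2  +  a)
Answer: c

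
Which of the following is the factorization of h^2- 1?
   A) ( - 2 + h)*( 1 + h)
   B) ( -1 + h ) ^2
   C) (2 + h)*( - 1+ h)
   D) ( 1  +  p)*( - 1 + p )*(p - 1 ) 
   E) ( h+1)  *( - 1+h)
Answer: E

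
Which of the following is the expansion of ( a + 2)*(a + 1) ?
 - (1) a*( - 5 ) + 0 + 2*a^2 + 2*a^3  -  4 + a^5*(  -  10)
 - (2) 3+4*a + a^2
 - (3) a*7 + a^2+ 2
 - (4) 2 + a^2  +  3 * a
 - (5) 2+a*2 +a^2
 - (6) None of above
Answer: 4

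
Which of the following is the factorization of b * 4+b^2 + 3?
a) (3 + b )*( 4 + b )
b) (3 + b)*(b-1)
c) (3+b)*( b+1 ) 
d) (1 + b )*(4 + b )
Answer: c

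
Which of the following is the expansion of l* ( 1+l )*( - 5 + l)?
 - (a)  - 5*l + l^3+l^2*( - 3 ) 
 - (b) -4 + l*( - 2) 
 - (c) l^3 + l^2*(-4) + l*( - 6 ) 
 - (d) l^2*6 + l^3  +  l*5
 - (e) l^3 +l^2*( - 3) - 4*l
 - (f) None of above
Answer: f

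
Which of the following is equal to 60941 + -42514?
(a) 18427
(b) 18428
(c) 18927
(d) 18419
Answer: a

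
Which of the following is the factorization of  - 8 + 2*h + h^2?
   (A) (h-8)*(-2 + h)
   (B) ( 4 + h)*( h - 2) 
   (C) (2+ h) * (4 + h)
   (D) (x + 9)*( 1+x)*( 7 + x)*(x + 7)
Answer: B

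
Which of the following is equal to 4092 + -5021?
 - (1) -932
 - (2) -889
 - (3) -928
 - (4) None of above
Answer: 4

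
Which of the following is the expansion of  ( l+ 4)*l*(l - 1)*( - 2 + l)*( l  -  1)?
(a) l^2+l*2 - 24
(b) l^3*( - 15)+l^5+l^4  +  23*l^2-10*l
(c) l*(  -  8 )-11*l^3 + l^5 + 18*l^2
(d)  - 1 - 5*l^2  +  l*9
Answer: c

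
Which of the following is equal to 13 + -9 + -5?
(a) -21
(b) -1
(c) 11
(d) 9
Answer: b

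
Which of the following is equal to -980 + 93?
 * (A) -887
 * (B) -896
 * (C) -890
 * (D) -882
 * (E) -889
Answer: A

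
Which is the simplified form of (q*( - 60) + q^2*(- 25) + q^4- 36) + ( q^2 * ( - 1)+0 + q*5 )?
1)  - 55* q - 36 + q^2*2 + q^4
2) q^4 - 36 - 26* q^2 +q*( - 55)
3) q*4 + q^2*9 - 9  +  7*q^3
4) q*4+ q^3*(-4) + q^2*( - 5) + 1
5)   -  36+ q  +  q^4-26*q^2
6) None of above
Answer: 2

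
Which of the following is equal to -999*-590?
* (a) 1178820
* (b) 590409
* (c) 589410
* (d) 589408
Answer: c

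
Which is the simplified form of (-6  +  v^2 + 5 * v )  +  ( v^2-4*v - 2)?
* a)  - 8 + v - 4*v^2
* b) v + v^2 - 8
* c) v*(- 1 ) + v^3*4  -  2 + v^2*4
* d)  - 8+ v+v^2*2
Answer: d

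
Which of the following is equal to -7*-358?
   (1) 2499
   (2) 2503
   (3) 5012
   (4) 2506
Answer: 4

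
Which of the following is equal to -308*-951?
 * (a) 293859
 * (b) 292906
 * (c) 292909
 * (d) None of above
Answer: d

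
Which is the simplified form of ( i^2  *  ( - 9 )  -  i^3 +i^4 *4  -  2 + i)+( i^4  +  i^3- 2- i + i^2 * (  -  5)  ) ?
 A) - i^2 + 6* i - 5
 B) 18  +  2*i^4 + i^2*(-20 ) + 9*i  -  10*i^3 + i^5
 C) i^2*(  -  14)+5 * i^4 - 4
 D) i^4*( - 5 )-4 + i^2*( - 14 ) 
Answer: C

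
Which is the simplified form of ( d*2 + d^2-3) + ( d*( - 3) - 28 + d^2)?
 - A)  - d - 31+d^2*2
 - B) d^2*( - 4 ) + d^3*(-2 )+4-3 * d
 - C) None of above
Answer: A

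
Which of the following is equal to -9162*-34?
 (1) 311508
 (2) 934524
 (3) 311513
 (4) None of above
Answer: 1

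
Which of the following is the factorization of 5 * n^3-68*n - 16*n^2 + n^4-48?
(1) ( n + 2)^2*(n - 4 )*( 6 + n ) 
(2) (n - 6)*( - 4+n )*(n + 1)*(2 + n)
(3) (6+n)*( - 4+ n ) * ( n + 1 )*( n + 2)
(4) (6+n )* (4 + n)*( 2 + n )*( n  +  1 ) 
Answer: 3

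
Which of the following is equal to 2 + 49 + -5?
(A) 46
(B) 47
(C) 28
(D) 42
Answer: A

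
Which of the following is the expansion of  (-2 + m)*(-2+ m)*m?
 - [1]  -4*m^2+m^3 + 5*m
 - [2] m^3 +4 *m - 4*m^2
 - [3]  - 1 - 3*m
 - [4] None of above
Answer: 2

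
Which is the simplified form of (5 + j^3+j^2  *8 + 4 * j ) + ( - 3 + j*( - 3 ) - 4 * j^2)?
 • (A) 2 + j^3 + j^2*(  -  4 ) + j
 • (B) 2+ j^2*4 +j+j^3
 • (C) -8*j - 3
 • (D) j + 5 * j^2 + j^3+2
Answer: B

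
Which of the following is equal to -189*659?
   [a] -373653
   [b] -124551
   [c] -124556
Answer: b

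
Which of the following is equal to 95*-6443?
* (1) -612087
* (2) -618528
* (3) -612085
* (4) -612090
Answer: 3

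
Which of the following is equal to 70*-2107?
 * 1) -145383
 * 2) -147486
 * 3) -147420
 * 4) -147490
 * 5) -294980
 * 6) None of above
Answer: 4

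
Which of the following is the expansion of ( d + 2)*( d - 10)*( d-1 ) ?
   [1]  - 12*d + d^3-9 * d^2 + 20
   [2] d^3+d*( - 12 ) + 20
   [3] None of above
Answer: 1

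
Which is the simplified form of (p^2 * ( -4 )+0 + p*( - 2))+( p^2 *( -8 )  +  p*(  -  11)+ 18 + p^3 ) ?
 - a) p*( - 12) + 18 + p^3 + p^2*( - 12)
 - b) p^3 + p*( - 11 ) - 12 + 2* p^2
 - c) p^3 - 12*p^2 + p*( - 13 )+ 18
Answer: c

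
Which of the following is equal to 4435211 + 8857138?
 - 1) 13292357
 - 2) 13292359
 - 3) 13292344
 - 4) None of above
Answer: 4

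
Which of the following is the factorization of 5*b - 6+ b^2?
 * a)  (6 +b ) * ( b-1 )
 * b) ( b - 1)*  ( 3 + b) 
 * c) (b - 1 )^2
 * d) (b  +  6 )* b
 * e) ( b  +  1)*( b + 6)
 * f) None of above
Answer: a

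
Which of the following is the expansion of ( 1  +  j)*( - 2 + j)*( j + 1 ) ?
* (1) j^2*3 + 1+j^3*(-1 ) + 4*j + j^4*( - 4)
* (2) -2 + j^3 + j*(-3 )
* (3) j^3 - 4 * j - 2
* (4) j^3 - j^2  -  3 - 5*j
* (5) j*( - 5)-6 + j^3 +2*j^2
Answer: 2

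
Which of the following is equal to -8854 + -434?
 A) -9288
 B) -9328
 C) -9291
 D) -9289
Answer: A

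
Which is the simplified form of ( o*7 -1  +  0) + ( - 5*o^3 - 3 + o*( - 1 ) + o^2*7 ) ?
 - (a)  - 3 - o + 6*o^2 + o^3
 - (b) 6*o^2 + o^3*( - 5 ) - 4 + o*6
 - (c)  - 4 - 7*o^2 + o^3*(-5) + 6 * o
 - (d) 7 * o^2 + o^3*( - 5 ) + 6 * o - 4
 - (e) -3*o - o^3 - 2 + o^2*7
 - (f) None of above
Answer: d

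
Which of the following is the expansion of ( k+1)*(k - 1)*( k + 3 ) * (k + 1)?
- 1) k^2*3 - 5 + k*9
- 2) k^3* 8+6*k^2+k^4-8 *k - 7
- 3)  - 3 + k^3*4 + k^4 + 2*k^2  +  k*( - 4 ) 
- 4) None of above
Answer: 3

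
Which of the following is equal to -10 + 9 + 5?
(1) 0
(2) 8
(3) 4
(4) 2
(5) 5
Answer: 3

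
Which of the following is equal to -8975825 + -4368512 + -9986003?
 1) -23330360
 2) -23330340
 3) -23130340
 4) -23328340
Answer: 2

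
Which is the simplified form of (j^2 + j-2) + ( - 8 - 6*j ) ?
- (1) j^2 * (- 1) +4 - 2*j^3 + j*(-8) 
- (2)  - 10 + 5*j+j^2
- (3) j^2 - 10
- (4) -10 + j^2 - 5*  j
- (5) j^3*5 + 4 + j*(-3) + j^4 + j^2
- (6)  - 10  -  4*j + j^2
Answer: 4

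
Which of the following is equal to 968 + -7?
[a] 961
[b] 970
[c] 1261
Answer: a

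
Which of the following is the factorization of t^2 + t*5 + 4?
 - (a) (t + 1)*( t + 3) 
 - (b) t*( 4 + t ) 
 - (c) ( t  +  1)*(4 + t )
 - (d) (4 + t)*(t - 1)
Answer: c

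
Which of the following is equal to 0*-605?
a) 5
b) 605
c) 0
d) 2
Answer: c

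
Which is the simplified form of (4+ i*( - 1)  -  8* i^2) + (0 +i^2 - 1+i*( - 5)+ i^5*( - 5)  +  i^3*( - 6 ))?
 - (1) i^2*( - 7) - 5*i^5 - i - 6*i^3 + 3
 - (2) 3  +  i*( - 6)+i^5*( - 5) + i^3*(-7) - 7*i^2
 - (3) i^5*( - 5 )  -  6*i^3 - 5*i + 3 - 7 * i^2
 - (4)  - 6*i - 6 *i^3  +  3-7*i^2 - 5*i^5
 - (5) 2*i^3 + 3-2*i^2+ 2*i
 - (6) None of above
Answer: 4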